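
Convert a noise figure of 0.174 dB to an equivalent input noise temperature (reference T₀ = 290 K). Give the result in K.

11.9 K

F = 10^(0.174/10) = 1.04088
T_e = (F − 1)·T₀ = (1.04088 − 1) × 290 = 11.9 K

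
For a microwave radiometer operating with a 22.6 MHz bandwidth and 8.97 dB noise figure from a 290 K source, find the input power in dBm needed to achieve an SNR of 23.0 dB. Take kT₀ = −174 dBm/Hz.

−68.5 dBm

Sensitivity = −174 + 10 log₁₀(B) + NF + SNR_min
= −174 + 73.54 + 8.97 + 23.0
= −68.49 dBm → −68.5 dBm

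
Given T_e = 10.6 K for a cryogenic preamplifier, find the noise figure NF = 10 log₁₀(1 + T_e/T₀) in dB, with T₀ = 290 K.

0.156 dB

F = 1 + T_e/T₀ = 1 + 10.6/290 = 1.03655
NF = 10 log₁₀(1.03655) = 0.156 dB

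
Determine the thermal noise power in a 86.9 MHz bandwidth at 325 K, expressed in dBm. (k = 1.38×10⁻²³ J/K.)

−94.1 dBm

P_n = kTB = 1.38×10⁻²³ × 325 × 8.69×10⁷ = 3.90×10⁻¹³ W
In dBm: 10 log₁₀(3.90×10⁻¹³ / 10⁻³) = −94.1 dBm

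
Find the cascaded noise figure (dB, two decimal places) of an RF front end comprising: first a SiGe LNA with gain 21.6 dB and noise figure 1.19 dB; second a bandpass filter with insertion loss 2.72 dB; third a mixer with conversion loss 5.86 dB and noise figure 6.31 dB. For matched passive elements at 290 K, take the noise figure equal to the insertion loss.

Convert to linear (a loss of L dB is a gain of −L dB): F_i = 10^(NF_i/10), G_i = 10^(G_i,dB/10)
  Stage 1: F_1 = 10^(1.19/10) = 1.315, G_1 = 10^(21.6/10) = 144.5
  Stage 2: F_2 = 10^(2.72/10) = 1.871, G_2 = 10^(−2.72/10) = 0.5346
  Stage 3: F_3 = 10^(6.31/10) = 4.276, G_3 = 10^(−5.86/10) = 0.2594
Friis cascade:
  F = 1.315 + (1.871 − 1)/144.5 + (4.276 − 1)/77.27 = 1.364
NF = 10 log₁₀(1.364) = 1.35 dB

1.35 dB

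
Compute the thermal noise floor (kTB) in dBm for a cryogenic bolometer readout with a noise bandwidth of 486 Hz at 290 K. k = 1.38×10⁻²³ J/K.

P_n = kTB = 1.38×10⁻²³ × 290 × 4.86×10² = 1.94×10⁻¹⁸ W
In dBm: 10 log₁₀(1.94×10⁻¹⁸ / 10⁻³) = −147.1 dBm

−147.1 dBm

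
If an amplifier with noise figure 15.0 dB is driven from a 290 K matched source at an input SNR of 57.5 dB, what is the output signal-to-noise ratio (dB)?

42.5 dB

By definition F = SNR_in/SNR_out, so in dB: SNR_out = SNR_in − NF
SNR_out = 57.5 − 15.0 = 42.5 dB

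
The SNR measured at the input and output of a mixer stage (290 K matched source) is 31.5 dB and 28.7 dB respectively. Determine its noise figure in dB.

2.8 dB

NF (dB) = SNR_in(dB) − SNR_out(dB) when the source is at T₀
NF = 31.5 − 28.7 = 2.8 dB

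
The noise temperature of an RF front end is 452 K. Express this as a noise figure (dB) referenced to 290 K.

4.08 dB

F = 1 + T_e/T₀ = 1 + 452/290 = 2.55862
NF = 10 log₁₀(2.55862) = 4.08 dB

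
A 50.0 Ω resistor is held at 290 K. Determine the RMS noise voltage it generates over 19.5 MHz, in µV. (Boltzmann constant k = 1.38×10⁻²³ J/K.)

V_n = √(4kTRB)
4kTRB = 4 × 1.38×10⁻²³ × 290 × 5.00×10¹ × 1.95×10⁷ = 1.56×10⁻¹¹ V²
V_n = √(1.56×10⁻¹¹) = 3.95×10⁻⁶ V = 3.95 µV

3.95 µV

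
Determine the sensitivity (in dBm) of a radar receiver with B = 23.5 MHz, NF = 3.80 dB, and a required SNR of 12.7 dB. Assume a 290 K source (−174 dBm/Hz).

−83.8 dBm

Sensitivity = −174 + 10 log₁₀(B) + NF + SNR_min
= −174 + 73.71 + 3.80 + 12.7
= −83.79 dBm → −83.8 dBm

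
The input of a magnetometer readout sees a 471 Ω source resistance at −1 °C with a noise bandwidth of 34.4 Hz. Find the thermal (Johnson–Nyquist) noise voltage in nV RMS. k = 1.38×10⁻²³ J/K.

T = −1 °C + 273.15 = 272.15 K
V_n = √(4kTRB)
4kTRB = 4 × 1.38×10⁻²³ × 272.15 × 4.71×10² × 3.44×10¹ = 2.43×10⁻¹⁶ V²
V_n = √(2.43×10⁻¹⁶) = 1.56×10⁻⁸ V = 15.6 nV

15.6 nV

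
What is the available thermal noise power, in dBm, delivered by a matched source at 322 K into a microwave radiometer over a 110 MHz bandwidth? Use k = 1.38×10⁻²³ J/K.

−93.1 dBm

P_n = kTB = 1.38×10⁻²³ × 322 × 1.10×10⁸ = 4.89×10⁻¹³ W
In dBm: 10 log₁₀(4.89×10⁻¹³ / 10⁻³) = −93.1 dBm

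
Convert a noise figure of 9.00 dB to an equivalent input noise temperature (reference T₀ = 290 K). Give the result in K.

2014 K

F = 10^(9.00/10) = 7.94328
T_e = (F − 1)·T₀ = (7.94328 − 1) × 290 = 2014 K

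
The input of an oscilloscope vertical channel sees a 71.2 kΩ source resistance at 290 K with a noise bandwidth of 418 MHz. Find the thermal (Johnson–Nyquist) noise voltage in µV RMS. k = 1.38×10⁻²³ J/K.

V_n = √(4kTRB)
4kTRB = 4 × 1.38×10⁻²³ × 290 × 7.12×10⁴ × 4.18×10⁸ = 4.76×10⁻⁷ V²
V_n = √(4.76×10⁻⁷) = 6.90×10⁻⁴ V = 690 µV

690 µV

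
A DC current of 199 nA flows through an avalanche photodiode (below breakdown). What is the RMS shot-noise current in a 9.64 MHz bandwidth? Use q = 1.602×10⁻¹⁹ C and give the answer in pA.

784 pA

I_n = √(2qI·B)
2qI·B = 2 × 1.602×10⁻¹⁹ × 1.99×10⁻⁷ × 9.64×10⁶ = 6.15×10⁻¹⁹ A²
I_n = √(6.15×10⁻¹⁹) = 7.84×10⁻¹⁰ A = 784 pA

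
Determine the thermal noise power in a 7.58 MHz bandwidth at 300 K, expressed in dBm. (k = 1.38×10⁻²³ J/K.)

−105.0 dBm

P_n = kTB = 1.38×10⁻²³ × 300 × 7.58×10⁶ = 3.14×10⁻¹⁴ W
In dBm: 10 log₁₀(3.14×10⁻¹⁴ / 10⁻³) = −105.0 dBm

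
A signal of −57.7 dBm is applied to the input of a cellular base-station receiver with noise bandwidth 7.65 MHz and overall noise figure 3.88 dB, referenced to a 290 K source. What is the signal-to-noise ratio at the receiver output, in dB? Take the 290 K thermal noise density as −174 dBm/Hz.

Noise floor: N = −174 + 10 log₁₀(B) + NF
10 log₁₀(7.65×10⁶) = 68.84 dB
N = −174 + 68.84 + 3.88 = −101.28 dBm
SNR = P_sig − N = −57.7 − (−101.28) = 43.58 dB → 43.6 dB

43.6 dB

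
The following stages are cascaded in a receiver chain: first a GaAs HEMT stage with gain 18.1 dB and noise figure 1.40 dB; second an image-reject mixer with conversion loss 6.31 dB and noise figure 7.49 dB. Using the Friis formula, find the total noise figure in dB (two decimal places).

Convert to linear (a loss of L dB is a gain of −L dB): F_i = 10^(NF_i/10), G_i = 10^(G_i,dB/10)
  Stage 1: F_1 = 10^(1.40/10) = 1.380, G_1 = 10^(18.1/10) = 64.57
  Stage 2: F_2 = 10^(7.49/10) = 5.610, G_2 = 10^(−6.31/10) = 0.2339
Friis cascade:
  F = 1.380 + (5.610 − 1)/64.57 = 1.452
NF = 10 log₁₀(1.452) = 1.62 dB

1.62 dB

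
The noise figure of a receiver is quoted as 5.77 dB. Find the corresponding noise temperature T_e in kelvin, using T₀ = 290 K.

805 K

F = 10^(5.77/10) = 3.77572
T_e = (F − 1)·T₀ = (3.77572 − 1) × 290 = 805 K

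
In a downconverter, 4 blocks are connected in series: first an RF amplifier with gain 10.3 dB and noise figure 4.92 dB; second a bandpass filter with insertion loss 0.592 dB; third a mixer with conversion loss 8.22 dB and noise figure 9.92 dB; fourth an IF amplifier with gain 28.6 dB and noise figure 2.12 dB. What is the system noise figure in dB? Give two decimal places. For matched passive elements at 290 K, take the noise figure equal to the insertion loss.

Convert to linear (a loss of L dB is a gain of −L dB): F_i = 10^(NF_i/10), G_i = 10^(G_i,dB/10)
  Stage 1: F_1 = 10^(4.92/10) = 3.105, G_1 = 10^(10.3/10) = 10.72
  Stage 2: F_2 = 10^(0.592/10) = 1.146, G_2 = 10^(−0.592/10) = 0.8726
  Stage 3: F_3 = 10^(9.92/10) = 9.817, G_3 = 10^(−8.22/10) = 0.1507
  Stage 4: F_4 = 10^(2.12/10) = 1.629, G_4 = 10^(28.6/10) = 724.4
Friis cascade:
  F = 3.105 + (1.146 − 1)/10.72 + (9.817 − 1)/9.350 + (1.629 − 1)/1.409 = 4.508
NF = 10 log₁₀(4.508) = 6.54 dB

6.54 dB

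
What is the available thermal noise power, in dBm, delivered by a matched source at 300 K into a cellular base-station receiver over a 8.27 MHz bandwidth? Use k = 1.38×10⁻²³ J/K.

−104.7 dBm

P_n = kTB = 1.38×10⁻²³ × 300 × 8.27×10⁶ = 3.42×10⁻¹⁴ W
In dBm: 10 log₁₀(3.42×10⁻¹⁴ / 10⁻³) = −104.7 dBm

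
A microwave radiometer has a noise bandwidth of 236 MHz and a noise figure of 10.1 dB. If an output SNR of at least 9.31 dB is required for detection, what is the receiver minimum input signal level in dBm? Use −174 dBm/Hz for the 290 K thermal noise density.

−70.9 dBm

Sensitivity = −174 + 10 log₁₀(B) + NF + SNR_min
= −174 + 83.73 + 10.1 + 9.31
= −70.86 dBm → −70.9 dBm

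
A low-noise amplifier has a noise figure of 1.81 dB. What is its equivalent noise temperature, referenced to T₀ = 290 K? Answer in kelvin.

F = 10^(1.81/10) = 1.51705
T_e = (F − 1)·T₀ = (1.51705 − 1) × 290 = 150 K

150 K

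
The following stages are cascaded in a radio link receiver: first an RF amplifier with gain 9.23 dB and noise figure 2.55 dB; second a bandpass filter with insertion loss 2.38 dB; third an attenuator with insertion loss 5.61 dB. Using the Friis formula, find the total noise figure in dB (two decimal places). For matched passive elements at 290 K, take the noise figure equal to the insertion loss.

3.86 dB

Convert to linear (a loss of L dB is a gain of −L dB): F_i = 10^(NF_i/10), G_i = 10^(G_i,dB/10)
  Stage 1: F_1 = 10^(2.55/10) = 1.799, G_1 = 10^(9.23/10) = 8.375
  Stage 2: F_2 = 10^(2.38/10) = 1.730, G_2 = 10^(−2.38/10) = 0.5781
  Stage 3: F_3 = 10^(5.61/10) = 3.639, G_3 = 10^(−5.61/10) = 0.2748
Friis cascade:
  F = 1.799 + (1.730 − 1)/8.375 + (3.639 − 1)/4.842 = 2.431
NF = 10 log₁₀(2.431) = 3.86 dB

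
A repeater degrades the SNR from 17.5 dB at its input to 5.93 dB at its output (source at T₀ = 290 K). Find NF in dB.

NF (dB) = SNR_in(dB) − SNR_out(dB) when the source is at T₀
NF = 17.5 − 5.93 = 11.57 dB

11.57 dB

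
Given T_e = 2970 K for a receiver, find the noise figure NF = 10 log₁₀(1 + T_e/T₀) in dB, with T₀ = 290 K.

F = 1 + T_e/T₀ = 1 + 2970/290 = 11.2414
NF = 10 log₁₀(11.2414) = 10.51 dB

10.51 dB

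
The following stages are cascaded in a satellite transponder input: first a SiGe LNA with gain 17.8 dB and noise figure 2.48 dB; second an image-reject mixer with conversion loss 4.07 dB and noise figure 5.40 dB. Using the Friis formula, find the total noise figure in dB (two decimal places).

2.58 dB

Convert to linear (a loss of L dB is a gain of −L dB): F_i = 10^(NF_i/10), G_i = 10^(G_i,dB/10)
  Stage 1: F_1 = 10^(2.48/10) = 1.770, G_1 = 10^(17.8/10) = 60.26
  Stage 2: F_2 = 10^(5.40/10) = 3.467, G_2 = 10^(−4.07/10) = 0.3917
Friis cascade:
  F = 1.770 + (3.467 − 1)/60.26 = 1.811
NF = 10 log₁₀(1.811) = 2.58 dB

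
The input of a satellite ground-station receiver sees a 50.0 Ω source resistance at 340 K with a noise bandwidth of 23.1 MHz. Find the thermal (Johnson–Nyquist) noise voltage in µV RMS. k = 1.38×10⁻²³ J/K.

4.66 µV

V_n = √(4kTRB)
4kTRB = 4 × 1.38×10⁻²³ × 340 × 5.00×10¹ × 2.31×10⁷ = 2.17×10⁻¹¹ V²
V_n = √(2.17×10⁻¹¹) = 4.66×10⁻⁶ V = 4.66 µV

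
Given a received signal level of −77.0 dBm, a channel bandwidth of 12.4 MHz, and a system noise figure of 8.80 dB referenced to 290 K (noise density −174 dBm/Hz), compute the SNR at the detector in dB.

17.3 dB

Noise floor: N = −174 + 10 log₁₀(B) + NF
10 log₁₀(1.24×10⁷) = 70.93 dB
N = −174 + 70.93 + 8.80 = −94.27 dBm
SNR = P_sig − N = −77.0 − (−94.27) = 17.27 dB → 17.3 dB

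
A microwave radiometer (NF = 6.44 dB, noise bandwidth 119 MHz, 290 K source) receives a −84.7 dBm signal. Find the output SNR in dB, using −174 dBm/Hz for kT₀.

2.1 dB

Noise floor: N = −174 + 10 log₁₀(B) + NF
10 log₁₀(1.19×10⁸) = 80.76 dB
N = −174 + 80.76 + 6.44 = −86.80 dBm
SNR = P_sig − N = −84.7 − (−86.80) = 2.10 dB → 2.1 dB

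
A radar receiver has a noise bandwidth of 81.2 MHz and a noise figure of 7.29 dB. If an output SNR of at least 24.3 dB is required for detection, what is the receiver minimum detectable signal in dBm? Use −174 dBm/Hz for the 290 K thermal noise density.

Sensitivity = −174 + 10 log₁₀(B) + NF + SNR_min
= −174 + 79.1 + 7.29 + 24.3
= −63.31 dBm → −63.3 dBm

−63.3 dBm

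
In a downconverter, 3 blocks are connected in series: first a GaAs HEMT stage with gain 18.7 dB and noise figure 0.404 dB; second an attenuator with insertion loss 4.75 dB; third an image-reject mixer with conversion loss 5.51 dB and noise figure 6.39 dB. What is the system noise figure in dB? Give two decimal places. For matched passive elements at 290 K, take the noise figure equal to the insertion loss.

1.00 dB

Convert to linear (a loss of L dB is a gain of −L dB): F_i = 10^(NF_i/10), G_i = 10^(G_i,dB/10)
  Stage 1: F_1 = 10^(0.404/10) = 1.097, G_1 = 10^(18.7/10) = 74.13
  Stage 2: F_2 = 10^(4.75/10) = 2.985, G_2 = 10^(−4.75/10) = 0.3350
  Stage 3: F_3 = 10^(6.39/10) = 4.355, G_3 = 10^(−5.51/10) = 0.2812
Friis cascade:
  F = 1.097 + (2.985 − 1)/74.13 + (4.355 − 1)/24.83 = 1.259
NF = 10 log₁₀(1.259) = 1.00 dB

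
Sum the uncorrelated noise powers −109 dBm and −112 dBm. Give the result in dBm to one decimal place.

−107.2 dBm

Convert to linear, add, convert back:
P₁ = 1.26×10⁻¹⁴ W, P₂ = 6.31×10⁻¹⁵ W
P_tot = 1.89×10⁻¹⁴ W → 10 log₁₀(P_tot / 10⁻³) = −107.2 dBm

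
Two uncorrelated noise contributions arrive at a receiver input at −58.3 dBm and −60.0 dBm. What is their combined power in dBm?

Convert to linear, add, convert back:
P₁ = 1.48×10⁻⁹ W, P₂ = 1.00×10⁻⁹ W
P_tot = 2.48×10⁻⁹ W → 10 log₁₀(P_tot / 10⁻³) = −56.1 dBm

−56.1 dBm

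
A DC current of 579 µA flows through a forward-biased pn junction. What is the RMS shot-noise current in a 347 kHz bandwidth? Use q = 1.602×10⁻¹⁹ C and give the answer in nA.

I_n = √(2qI·B)
2qI·B = 2 × 1.602×10⁻¹⁹ × 5.79×10⁻⁴ × 3.47×10⁵ = 6.44×10⁻¹⁷ A²
I_n = √(6.44×10⁻¹⁷) = 8.02×10⁻⁹ A = 8.02 nA

8.02 nA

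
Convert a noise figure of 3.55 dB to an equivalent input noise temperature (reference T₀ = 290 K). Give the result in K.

367 K

F = 10^(3.55/10) = 2.26464
T_e = (F − 1)·T₀ = (2.26464 − 1) × 290 = 367 K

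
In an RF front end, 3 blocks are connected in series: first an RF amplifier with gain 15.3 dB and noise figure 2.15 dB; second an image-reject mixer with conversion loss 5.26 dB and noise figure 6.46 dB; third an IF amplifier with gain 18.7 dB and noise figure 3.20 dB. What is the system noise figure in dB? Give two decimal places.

2.67 dB

Convert to linear (a loss of L dB is a gain of −L dB): F_i = 10^(NF_i/10), G_i = 10^(G_i,dB/10)
  Stage 1: F_1 = 10^(2.15/10) = 1.641, G_1 = 10^(15.3/10) = 33.88
  Stage 2: F_2 = 10^(6.46/10) = 4.426, G_2 = 10^(−5.26/10) = 0.2979
  Stage 3: F_3 = 10^(3.20/10) = 2.089, G_3 = 10^(18.7/10) = 74.13
Friis cascade:
  F = 1.641 + (4.426 − 1)/33.88 + (2.089 − 1)/10.09 = 1.850
NF = 10 log₁₀(1.850) = 2.67 dB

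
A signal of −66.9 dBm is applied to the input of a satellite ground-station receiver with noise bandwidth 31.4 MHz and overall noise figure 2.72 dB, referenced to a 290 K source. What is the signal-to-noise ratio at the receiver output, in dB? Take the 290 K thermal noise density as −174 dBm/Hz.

Noise floor: N = −174 + 10 log₁₀(B) + NF
10 log₁₀(3.14×10⁷) = 74.97 dB
N = −174 + 74.97 + 2.72 = −96.31 dBm
SNR = P_sig − N = −66.9 − (−96.31) = 29.41 dB → 29.4 dB

29.4 dB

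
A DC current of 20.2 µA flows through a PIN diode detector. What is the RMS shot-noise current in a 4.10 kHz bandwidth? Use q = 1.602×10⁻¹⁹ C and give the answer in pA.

163 pA

I_n = √(2qI·B)
2qI·B = 2 × 1.602×10⁻¹⁹ × 2.02×10⁻⁵ × 4.10×10³ = 2.65×10⁻²⁰ A²
I_n = √(2.65×10⁻²⁰) = 1.63×10⁻¹⁰ A = 163 pA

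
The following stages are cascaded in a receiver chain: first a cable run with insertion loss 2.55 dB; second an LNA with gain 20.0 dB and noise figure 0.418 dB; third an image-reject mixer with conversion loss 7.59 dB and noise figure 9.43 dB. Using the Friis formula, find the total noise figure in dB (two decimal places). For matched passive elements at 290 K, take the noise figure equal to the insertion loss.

Convert to linear (a loss of L dB is a gain of −L dB): F_i = 10^(NF_i/10), G_i = 10^(G_i,dB/10)
  Stage 1: F_1 = 10^(2.55/10) = 1.799, G_1 = 10^(−2.55/10) = 0.5559
  Stage 2: F_2 = 10^(0.418/10) = 1.101, G_2 = 10^(20.0/10) = 100.0
  Stage 3: F_3 = 10^(9.43/10) = 8.770, G_3 = 10^(−7.59/10) = 0.1742
Friis cascade:
  F = 1.799 + (1.101 − 1)/0.5559 + (8.770 − 1)/55.59 = 2.120
NF = 10 log₁₀(2.120) = 3.26 dB

3.26 dB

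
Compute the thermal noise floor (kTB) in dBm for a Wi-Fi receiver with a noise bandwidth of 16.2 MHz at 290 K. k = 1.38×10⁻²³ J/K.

P_n = kTB = 1.38×10⁻²³ × 290 × 1.62×10⁷ = 6.48×10⁻¹⁴ W
In dBm: 10 log₁₀(6.48×10⁻¹⁴ / 10⁻³) = −101.9 dBm

−101.9 dBm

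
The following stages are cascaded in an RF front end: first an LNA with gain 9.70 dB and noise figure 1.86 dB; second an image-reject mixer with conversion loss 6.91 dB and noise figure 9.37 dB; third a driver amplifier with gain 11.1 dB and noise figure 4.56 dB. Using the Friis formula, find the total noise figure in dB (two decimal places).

5.23 dB

Convert to linear (a loss of L dB is a gain of −L dB): F_i = 10^(NF_i/10), G_i = 10^(G_i,dB/10)
  Stage 1: F_1 = 10^(1.86/10) = 1.535, G_1 = 10^(9.70/10) = 9.333
  Stage 2: F_2 = 10^(9.37/10) = 8.650, G_2 = 10^(−6.91/10) = 0.2037
  Stage 3: F_3 = 10^(4.56/10) = 2.858, G_3 = 10^(11.1/10) = 12.88
Friis cascade:
  F = 1.535 + (8.650 − 1)/9.333 + (2.858 − 1)/1.901 = 3.331
NF = 10 log₁₀(3.331) = 5.23 dB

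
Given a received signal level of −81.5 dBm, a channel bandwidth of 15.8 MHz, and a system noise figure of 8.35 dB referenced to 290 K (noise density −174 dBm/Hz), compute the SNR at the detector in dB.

12.2 dB

Noise floor: N = −174 + 10 log₁₀(B) + NF
10 log₁₀(1.58×10⁷) = 71.99 dB
N = −174 + 71.99 + 8.35 = −93.66 dBm
SNR = P_sig − N = −81.5 − (−93.66) = 12.16 dB → 12.2 dB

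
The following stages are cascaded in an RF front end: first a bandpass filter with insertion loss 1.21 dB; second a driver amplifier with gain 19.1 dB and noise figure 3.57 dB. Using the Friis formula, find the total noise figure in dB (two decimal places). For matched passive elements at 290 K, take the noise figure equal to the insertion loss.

4.78 dB

Convert to linear (a loss of L dB is a gain of −L dB): F_i = 10^(NF_i/10), G_i = 10^(G_i,dB/10)
  Stage 1: F_1 = 10^(1.21/10) = 1.321, G_1 = 10^(−1.21/10) = 0.7568
  Stage 2: F_2 = 10^(3.57/10) = 2.275, G_2 = 10^(19.1/10) = 81.28
Friis cascade:
  F = 1.321 + (2.275 − 1)/0.7568 = 3.006
NF = 10 log₁₀(3.006) = 4.78 dB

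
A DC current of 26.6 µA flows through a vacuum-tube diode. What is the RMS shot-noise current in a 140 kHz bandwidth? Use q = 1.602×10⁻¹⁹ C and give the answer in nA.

1.09 nA

I_n = √(2qI·B)
2qI·B = 2 × 1.602×10⁻¹⁹ × 2.66×10⁻⁵ × 1.40×10⁵ = 1.19×10⁻¹⁸ A²
I_n = √(1.19×10⁻¹⁸) = 1.09×10⁻⁹ A = 1.09 nA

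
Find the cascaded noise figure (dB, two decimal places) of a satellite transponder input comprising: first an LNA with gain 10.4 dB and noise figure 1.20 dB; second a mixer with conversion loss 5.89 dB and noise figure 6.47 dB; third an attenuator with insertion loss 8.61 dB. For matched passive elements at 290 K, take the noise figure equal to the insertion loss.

Convert to linear (a loss of L dB is a gain of −L dB): F_i = 10^(NF_i/10), G_i = 10^(G_i,dB/10)
  Stage 1: F_1 = 10^(1.20/10) = 1.318, G_1 = 10^(10.4/10) = 10.96
  Stage 2: F_2 = 10^(6.47/10) = 4.436, G_2 = 10^(−5.89/10) = 0.2576
  Stage 3: F_3 = 10^(8.61/10) = 7.261, G_3 = 10^(−8.61/10) = 0.1377
Friis cascade:
  F = 1.318 + (4.436 − 1)/10.96 + (7.261 − 1)/2.825 = 3.848
NF = 10 log₁₀(3.848) = 5.85 dB

5.85 dB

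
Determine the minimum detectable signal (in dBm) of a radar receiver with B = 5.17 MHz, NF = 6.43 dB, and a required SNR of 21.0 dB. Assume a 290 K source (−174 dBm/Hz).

−79.4 dBm

Sensitivity = −174 + 10 log₁₀(B) + NF + SNR_min
= −174 + 67.13 + 6.43 + 21.0
= −79.44 dBm → −79.4 dBm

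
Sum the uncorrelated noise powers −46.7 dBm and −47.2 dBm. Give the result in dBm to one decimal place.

Convert to linear, add, convert back:
P₁ = 2.14×10⁻⁸ W, P₂ = 1.91×10⁻⁸ W
P_tot = 4.04×10⁻⁸ W → 10 log₁₀(P_tot / 10⁻³) = −43.9 dBm

−43.9 dBm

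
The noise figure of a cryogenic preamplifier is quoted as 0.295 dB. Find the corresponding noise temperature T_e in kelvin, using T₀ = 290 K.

F = 10^(0.295/10) = 1.07029
T_e = (F − 1)·T₀ = (1.07029 − 1) × 290 = 20.4 K

20.4 K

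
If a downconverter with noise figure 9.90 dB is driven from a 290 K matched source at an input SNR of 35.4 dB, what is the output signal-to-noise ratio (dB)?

By definition F = SNR_in/SNR_out, so in dB: SNR_out = SNR_in − NF
SNR_out = 35.4 − 9.90 = 25.50 dB

25.50 dB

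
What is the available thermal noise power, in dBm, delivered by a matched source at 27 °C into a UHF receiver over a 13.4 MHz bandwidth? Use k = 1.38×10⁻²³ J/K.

−102.6 dBm

T = 27 °C + 273.15 = 300.15 K
P_n = kTB = 1.38×10⁻²³ × 300.15 × 1.34×10⁷ = 5.55×10⁻¹⁴ W
In dBm: 10 log₁₀(5.55×10⁻¹⁴ / 10⁻³) = −102.6 dBm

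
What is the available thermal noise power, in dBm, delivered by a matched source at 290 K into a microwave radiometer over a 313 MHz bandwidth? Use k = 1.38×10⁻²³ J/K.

−89.0 dBm

P_n = kTB = 1.38×10⁻²³ × 290 × 3.13×10⁸ = 1.25×10⁻¹² W
In dBm: 10 log₁₀(1.25×10⁻¹² / 10⁻³) = −89.0 dBm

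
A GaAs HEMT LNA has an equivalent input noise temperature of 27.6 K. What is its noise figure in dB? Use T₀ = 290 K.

0.395 dB

F = 1 + T_e/T₀ = 1 + 27.6/290 = 1.09517
NF = 10 log₁₀(1.09517) = 0.395 dB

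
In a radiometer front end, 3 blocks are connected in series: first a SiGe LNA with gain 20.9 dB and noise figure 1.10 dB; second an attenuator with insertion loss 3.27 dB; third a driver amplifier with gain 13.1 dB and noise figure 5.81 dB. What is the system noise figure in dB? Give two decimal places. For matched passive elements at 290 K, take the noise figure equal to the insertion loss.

1.29 dB

Convert to linear (a loss of L dB is a gain of −L dB): F_i = 10^(NF_i/10), G_i = 10^(G_i,dB/10)
  Stage 1: F_1 = 10^(1.10/10) = 1.288, G_1 = 10^(20.9/10) = 123.0
  Stage 2: F_2 = 10^(3.27/10) = 2.123, G_2 = 10^(−3.27/10) = 0.4710
  Stage 3: F_3 = 10^(5.81/10) = 3.811, G_3 = 10^(13.1/10) = 20.42
Friis cascade:
  F = 1.288 + (2.123 − 1)/123.0 + (3.811 − 1)/57.94 = 1.346
NF = 10 log₁₀(1.346) = 1.29 dB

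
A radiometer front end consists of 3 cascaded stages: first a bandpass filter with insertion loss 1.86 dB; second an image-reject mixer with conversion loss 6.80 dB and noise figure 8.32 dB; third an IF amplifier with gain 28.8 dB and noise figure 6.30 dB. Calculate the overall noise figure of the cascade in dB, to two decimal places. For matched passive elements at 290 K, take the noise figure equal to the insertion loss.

Convert to linear (a loss of L dB is a gain of −L dB): F_i = 10^(NF_i/10), G_i = 10^(G_i,dB/10)
  Stage 1: F_1 = 10^(1.86/10) = 1.535, G_1 = 10^(−1.86/10) = 0.6516
  Stage 2: F_2 = 10^(8.32/10) = 6.792, G_2 = 10^(−6.80/10) = 0.2089
  Stage 3: F_3 = 10^(6.30/10) = 4.266, G_3 = 10^(28.8/10) = 758.6
Friis cascade:
  F = 1.535 + (6.792 − 1)/0.6516 + (4.266 − 1)/0.1361 = 34.41
NF = 10 log₁₀(34.41) = 15.37 dB

15.37 dB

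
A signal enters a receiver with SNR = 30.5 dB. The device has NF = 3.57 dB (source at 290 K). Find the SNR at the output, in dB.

By definition F = SNR_in/SNR_out, so in dB: SNR_out = SNR_in − NF
SNR_out = 30.5 − 3.57 = 26.93 dB

26.93 dB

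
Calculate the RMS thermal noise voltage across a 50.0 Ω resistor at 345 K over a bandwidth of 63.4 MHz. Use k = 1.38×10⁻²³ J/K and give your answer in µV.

7.77 µV

V_n = √(4kTRB)
4kTRB = 4 × 1.38×10⁻²³ × 345 × 5.00×10¹ × 6.34×10⁷ = 6.04×10⁻¹¹ V²
V_n = √(6.04×10⁻¹¹) = 7.77×10⁻⁶ V = 7.77 µV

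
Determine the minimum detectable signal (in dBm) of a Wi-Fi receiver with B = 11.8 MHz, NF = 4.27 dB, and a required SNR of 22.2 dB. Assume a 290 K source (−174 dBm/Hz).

−76.8 dBm

Sensitivity = −174 + 10 log₁₀(B) + NF + SNR_min
= −174 + 70.72 + 4.27 + 22.2
= −76.81 dBm → −76.8 dBm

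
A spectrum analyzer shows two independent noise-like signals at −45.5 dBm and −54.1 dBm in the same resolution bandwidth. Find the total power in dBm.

Convert to linear, add, convert back:
P₁ = 2.82×10⁻⁸ W, P₂ = 3.89×10⁻⁹ W
P_tot = 3.21×10⁻⁸ W → 10 log₁₀(P_tot / 10⁻³) = −44.9 dBm

−44.9 dBm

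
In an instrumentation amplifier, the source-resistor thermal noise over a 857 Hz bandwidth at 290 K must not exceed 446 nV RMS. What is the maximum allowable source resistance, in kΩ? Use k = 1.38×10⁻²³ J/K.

Johnson–Nyquist: V_n = √(4kTRB) ⇒ R = V_n² / (4kTB)
4kTB = 4 × 1.38×10⁻²³ × 290 × 8.57×10² = 1.37×10⁻¹⁷
R = (4.46×10⁻⁷)² / 1.37×10⁻¹⁷ = 1.45×10⁴ Ω = 14.5 kΩ

14.5 kΩ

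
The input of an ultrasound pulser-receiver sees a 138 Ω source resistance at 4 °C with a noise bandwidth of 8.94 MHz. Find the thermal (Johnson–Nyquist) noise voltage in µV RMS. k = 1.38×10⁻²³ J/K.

T = 4 °C + 273.15 = 277.15 K
V_n = √(4kTRB)
4kTRB = 4 × 1.38×10⁻²³ × 277.15 × 1.38×10² × 8.94×10⁶ = 1.89×10⁻¹¹ V²
V_n = √(1.89×10⁻¹¹) = 4.34×10⁻⁶ V = 4.34 µV

4.34 µV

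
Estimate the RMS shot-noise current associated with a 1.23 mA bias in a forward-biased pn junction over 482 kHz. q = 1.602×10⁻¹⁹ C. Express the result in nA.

13.8 nA

I_n = √(2qI·B)
2qI·B = 2 × 1.602×10⁻¹⁹ × 1.23×10⁻³ × 4.82×10⁵ = 1.90×10⁻¹⁶ A²
I_n = √(1.90×10⁻¹⁶) = 1.38×10⁻⁸ A = 13.8 nA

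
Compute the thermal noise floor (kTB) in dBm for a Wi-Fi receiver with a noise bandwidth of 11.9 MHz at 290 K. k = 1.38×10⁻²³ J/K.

−103.2 dBm

P_n = kTB = 1.38×10⁻²³ × 290 × 1.19×10⁷ = 4.76×10⁻¹⁴ W
In dBm: 10 log₁₀(4.76×10⁻¹⁴ / 10⁻³) = −103.2 dBm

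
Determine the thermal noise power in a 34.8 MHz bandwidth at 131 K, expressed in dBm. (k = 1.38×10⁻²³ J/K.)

−102.0 dBm

P_n = kTB = 1.38×10⁻²³ × 131 × 3.48×10⁷ = 6.29×10⁻¹⁴ W
In dBm: 10 log₁₀(6.29×10⁻¹⁴ / 10⁻³) = −102.0 dBm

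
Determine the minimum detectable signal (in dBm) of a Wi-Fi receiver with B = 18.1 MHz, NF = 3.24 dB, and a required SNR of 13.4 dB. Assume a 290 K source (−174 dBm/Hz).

−84.8 dBm

Sensitivity = −174 + 10 log₁₀(B) + NF + SNR_min
= −174 + 72.58 + 3.24 + 13.4
= −84.78 dBm → −84.8 dBm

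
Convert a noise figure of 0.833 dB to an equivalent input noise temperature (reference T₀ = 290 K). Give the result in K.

F = 10^(0.833/10) = 1.21143
T_e = (F − 1)·T₀ = (1.21143 − 1) × 290 = 61.3 K

61.3 K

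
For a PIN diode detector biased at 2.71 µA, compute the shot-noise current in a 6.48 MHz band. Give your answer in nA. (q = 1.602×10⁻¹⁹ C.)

2.37 nA

I_n = √(2qI·B)
2qI·B = 2 × 1.602×10⁻¹⁹ × 2.71×10⁻⁶ × 6.48×10⁶ = 5.63×10⁻¹⁸ A²
I_n = √(5.63×10⁻¹⁸) = 2.37×10⁻⁹ A = 2.37 nA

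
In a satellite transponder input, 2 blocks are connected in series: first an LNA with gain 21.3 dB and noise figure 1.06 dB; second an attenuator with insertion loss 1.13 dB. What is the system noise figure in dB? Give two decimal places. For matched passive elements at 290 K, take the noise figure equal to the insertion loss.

Convert to linear (a loss of L dB is a gain of −L dB): F_i = 10^(NF_i/10), G_i = 10^(G_i,dB/10)
  Stage 1: F_1 = 10^(1.06/10) = 1.276, G_1 = 10^(21.3/10) = 134.9
  Stage 2: F_2 = 10^(1.13/10) = 1.297, G_2 = 10^(−1.13/10) = 0.7709
Friis cascade:
  F = 1.276 + (1.297 − 1)/134.9 = 1.279
NF = 10 log₁₀(1.279) = 1.07 dB

1.07 dB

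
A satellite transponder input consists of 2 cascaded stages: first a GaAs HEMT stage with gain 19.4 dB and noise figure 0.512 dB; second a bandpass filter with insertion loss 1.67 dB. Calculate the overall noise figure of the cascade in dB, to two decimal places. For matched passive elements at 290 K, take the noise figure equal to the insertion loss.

Convert to linear (a loss of L dB is a gain of −L dB): F_i = 10^(NF_i/10), G_i = 10^(G_i,dB/10)
  Stage 1: F_1 = 10^(0.512/10) = 1.125, G_1 = 10^(19.4/10) = 87.10
  Stage 2: F_2 = 10^(1.67/10) = 1.469, G_2 = 10^(−1.67/10) = 0.6808
Friis cascade:
  F = 1.125 + (1.469 − 1)/87.10 = 1.131
NF = 10 log₁₀(1.131) = 0.53 dB

0.53 dB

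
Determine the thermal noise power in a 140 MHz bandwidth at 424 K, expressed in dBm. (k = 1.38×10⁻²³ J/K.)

P_n = kTB = 1.38×10⁻²³ × 424 × 1.40×10⁸ = 8.19×10⁻¹³ W
In dBm: 10 log₁₀(8.19×10⁻¹³ / 10⁻³) = −90.9 dBm

−90.9 dBm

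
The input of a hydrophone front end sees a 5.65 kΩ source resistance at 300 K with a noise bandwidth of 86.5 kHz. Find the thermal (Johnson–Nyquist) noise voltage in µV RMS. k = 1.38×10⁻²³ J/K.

V_n = √(4kTRB)
4kTRB = 4 × 1.38×10⁻²³ × 300 × 5.65×10³ × 8.65×10⁴ = 8.09×10⁻¹² V²
V_n = √(8.09×10⁻¹²) = 2.84×10⁻⁶ V = 2.84 µV

2.84 µV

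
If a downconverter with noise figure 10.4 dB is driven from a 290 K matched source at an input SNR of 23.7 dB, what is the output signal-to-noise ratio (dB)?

By definition F = SNR_in/SNR_out, so in dB: SNR_out = SNR_in − NF
SNR_out = 23.7 − 10.4 = 13.3 dB

13.3 dB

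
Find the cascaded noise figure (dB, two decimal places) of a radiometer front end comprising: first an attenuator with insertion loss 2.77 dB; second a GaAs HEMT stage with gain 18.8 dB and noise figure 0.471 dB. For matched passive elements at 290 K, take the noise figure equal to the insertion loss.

3.24 dB

Convert to linear (a loss of L dB is a gain of −L dB): F_i = 10^(NF_i/10), G_i = 10^(G_i,dB/10)
  Stage 1: F_1 = 10^(2.77/10) = 1.892, G_1 = 10^(−2.77/10) = 0.5284
  Stage 2: F_2 = 10^(0.471/10) = 1.115, G_2 = 10^(18.8/10) = 75.86
Friis cascade:
  F = 1.892 + (1.115 − 1)/0.5284 = 2.109
NF = 10 log₁₀(2.109) = 3.24 dB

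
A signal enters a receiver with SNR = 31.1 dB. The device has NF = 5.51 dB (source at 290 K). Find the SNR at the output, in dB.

25.59 dB

By definition F = SNR_in/SNR_out, so in dB: SNR_out = SNR_in − NF
SNR_out = 31.1 − 5.51 = 25.59 dB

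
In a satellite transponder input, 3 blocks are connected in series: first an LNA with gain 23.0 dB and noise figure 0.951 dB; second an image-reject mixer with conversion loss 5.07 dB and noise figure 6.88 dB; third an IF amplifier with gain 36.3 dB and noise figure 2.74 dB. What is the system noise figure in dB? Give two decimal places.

Convert to linear (a loss of L dB is a gain of −L dB): F_i = 10^(NF_i/10), G_i = 10^(G_i,dB/10)
  Stage 1: F_1 = 10^(0.951/10) = 1.245, G_1 = 10^(23.0/10) = 199.5
  Stage 2: F_2 = 10^(6.88/10) = 4.875, G_2 = 10^(−5.07/10) = 0.3112
  Stage 3: F_3 = 10^(2.74/10) = 1.879, G_3 = 10^(36.3/10) = 4266
Friis cascade:
  F = 1.245 + (4.875 − 1)/199.5 + (1.879 − 1)/62.09 = 1.278
NF = 10 log₁₀(1.278) = 1.07 dB

1.07 dB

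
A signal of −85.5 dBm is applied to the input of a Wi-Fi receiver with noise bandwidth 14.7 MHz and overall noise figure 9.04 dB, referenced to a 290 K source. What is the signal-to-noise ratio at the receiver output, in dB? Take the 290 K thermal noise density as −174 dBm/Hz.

7.8 dB

Noise floor: N = −174 + 10 log₁₀(B) + NF
10 log₁₀(1.47×10⁷) = 71.67 dB
N = −174 + 71.67 + 9.04 = −93.29 dBm
SNR = P_sig − N = −85.5 − (−93.29) = 7.79 dB → 7.8 dB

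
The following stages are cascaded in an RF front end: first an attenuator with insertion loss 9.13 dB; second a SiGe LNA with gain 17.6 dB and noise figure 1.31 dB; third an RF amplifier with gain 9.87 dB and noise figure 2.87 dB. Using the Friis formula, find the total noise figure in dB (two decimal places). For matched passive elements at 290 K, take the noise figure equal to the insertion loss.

Convert to linear (a loss of L dB is a gain of −L dB): F_i = 10^(NF_i/10), G_i = 10^(G_i,dB/10)
  Stage 1: F_1 = 10^(9.13/10) = 8.185, G_1 = 10^(−9.13/10) = 0.1222
  Stage 2: F_2 = 10^(1.31/10) = 1.352, G_2 = 10^(17.6/10) = 57.54
  Stage 3: F_3 = 10^(2.87/10) = 1.936, G_3 = 10^(9.87/10) = 9.705
Friis cascade:
  F = 8.185 + (1.352 − 1)/0.1222 + (1.936 − 1)/7.031 = 11.20
NF = 10 log₁₀(11.20) = 10.49 dB

10.49 dB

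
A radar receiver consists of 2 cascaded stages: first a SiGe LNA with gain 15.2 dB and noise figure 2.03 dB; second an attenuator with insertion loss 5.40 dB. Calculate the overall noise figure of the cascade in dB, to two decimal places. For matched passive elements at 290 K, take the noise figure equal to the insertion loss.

2.23 dB

Convert to linear (a loss of L dB is a gain of −L dB): F_i = 10^(NF_i/10), G_i = 10^(G_i,dB/10)
  Stage 1: F_1 = 10^(2.03/10) = 1.596, G_1 = 10^(15.2/10) = 33.11
  Stage 2: F_2 = 10^(5.40/10) = 3.467, G_2 = 10^(−5.40/10) = 0.2884
Friis cascade:
  F = 1.596 + (3.467 − 1)/33.11 = 1.670
NF = 10 log₁₀(1.670) = 2.23 dB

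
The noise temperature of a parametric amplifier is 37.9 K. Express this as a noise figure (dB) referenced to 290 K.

F = 1 + T_e/T₀ = 1 + 37.9/290 = 1.13069
NF = 10 log₁₀(1.13069) = 0.533 dB

0.533 dB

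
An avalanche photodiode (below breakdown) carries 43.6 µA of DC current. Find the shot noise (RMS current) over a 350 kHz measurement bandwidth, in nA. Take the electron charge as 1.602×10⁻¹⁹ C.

2.21 nA

I_n = √(2qI·B)
2qI·B = 2 × 1.602×10⁻¹⁹ × 4.36×10⁻⁵ × 3.50×10⁵ = 4.89×10⁻¹⁸ A²
I_n = √(4.89×10⁻¹⁸) = 2.21×10⁻⁹ A = 2.21 nA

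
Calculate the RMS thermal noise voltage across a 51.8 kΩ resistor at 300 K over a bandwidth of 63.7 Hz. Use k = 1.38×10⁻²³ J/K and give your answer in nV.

234 nV

V_n = √(4kTRB)
4kTRB = 4 × 1.38×10⁻²³ × 300 × 5.18×10⁴ × 6.37×10¹ = 5.46×10⁻¹⁴ V²
V_n = √(5.46×10⁻¹⁴) = 2.34×10⁻⁷ V = 234 nV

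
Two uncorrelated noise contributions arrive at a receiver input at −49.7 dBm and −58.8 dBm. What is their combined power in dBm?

−49.2 dBm

Convert to linear, add, convert back:
P₁ = 1.07×10⁻⁸ W, P₂ = 1.32×10⁻⁹ W
P_tot = 1.20×10⁻⁸ W → 10 log₁₀(P_tot / 10⁻³) = −49.2 dBm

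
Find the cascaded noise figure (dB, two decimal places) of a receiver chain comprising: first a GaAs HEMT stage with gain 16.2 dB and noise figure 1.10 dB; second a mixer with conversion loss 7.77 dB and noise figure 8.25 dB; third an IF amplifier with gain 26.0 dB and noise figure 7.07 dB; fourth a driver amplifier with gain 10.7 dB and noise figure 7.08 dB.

Convert to linear (a loss of L dB is a gain of −L dB): F_i = 10^(NF_i/10), G_i = 10^(G_i,dB/10)
  Stage 1: F_1 = 10^(1.10/10) = 1.288, G_1 = 10^(16.2/10) = 41.69
  Stage 2: F_2 = 10^(8.25/10) = 6.683, G_2 = 10^(−7.77/10) = 0.1671
  Stage 3: F_3 = 10^(7.07/10) = 5.093, G_3 = 10^(26.0/10) = 398.1
  Stage 4: F_4 = 10^(7.08/10) = 5.105, G_4 = 10^(10.7/10) = 11.75
Friis cascade:
  F = 1.288 + (6.683 − 1)/41.69 + (5.093 − 1)/6.966 + (5.105 − 1)/2773 = 2.014
NF = 10 log₁₀(2.014) = 3.04 dB

3.04 dB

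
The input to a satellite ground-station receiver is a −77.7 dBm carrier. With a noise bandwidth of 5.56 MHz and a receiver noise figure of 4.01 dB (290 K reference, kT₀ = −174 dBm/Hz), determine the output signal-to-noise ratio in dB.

Noise floor: N = −174 + 10 log₁₀(B) + NF
10 log₁₀(5.56×10⁶) = 67.45 dB
N = −174 + 67.45 + 4.01 = −102.54 dBm
SNR = P_sig − N = −77.7 − (−102.54) = 24.84 dB → 24.8 dB

24.8 dB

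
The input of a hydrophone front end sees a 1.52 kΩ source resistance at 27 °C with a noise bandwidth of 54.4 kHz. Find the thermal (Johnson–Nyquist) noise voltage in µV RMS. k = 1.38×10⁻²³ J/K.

1.17 µV

T = 27 °C + 273.15 = 300.15 K
V_n = √(4kTRB)
4kTRB = 4 × 1.38×10⁻²³ × 300.15 × 1.52×10³ × 5.44×10⁴ = 1.37×10⁻¹² V²
V_n = √(1.37×10⁻¹²) = 1.17×10⁻⁶ V = 1.17 µV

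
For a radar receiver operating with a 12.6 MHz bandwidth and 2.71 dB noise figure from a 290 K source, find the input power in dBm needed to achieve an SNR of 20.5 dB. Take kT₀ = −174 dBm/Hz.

−79.8 dBm

Sensitivity = −174 + 10 log₁₀(B) + NF + SNR_min
= −174 + 71 + 2.71 + 20.5
= −79.79 dBm → −79.8 dBm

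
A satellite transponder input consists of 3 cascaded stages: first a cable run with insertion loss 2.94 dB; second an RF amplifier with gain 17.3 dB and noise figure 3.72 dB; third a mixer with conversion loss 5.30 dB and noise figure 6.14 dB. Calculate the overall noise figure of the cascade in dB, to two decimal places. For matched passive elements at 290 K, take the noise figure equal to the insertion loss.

Convert to linear (a loss of L dB is a gain of −L dB): F_i = 10^(NF_i/10), G_i = 10^(G_i,dB/10)
  Stage 1: F_1 = 10^(2.94/10) = 1.968, G_1 = 10^(−2.94/10) = 0.5082
  Stage 2: F_2 = 10^(3.72/10) = 2.355, G_2 = 10^(17.3/10) = 53.70
  Stage 3: F_3 = 10^(6.14/10) = 4.111, G_3 = 10^(−5.30/10) = 0.2951
Friis cascade:
  F = 1.968 + (2.355 − 1)/0.5082 + (4.111 − 1)/27.29 = 4.748
NF = 10 log₁₀(4.748) = 6.77 dB

6.77 dB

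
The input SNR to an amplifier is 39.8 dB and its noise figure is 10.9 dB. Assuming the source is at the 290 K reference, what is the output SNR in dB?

By definition F = SNR_in/SNR_out, so in dB: SNR_out = SNR_in − NF
SNR_out = 39.8 − 10.9 = 28.9 dB

28.9 dB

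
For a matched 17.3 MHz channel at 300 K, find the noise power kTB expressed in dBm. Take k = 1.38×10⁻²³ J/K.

P_n = kTB = 1.38×10⁻²³ × 300 × 1.73×10⁷ = 7.16×10⁻¹⁴ W
In dBm: 10 log₁₀(7.16×10⁻¹⁴ / 10⁻³) = −101.4 dBm

−101.4 dBm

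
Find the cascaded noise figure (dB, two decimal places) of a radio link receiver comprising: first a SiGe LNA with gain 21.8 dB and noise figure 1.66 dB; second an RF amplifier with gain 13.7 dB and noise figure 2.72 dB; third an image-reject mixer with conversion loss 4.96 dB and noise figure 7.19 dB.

Convert to linear (a loss of L dB is a gain of −L dB): F_i = 10^(NF_i/10), G_i = 10^(G_i,dB/10)
  Stage 1: F_1 = 10^(1.66/10) = 1.466, G_1 = 10^(21.8/10) = 151.4
  Stage 2: F_2 = 10^(2.72/10) = 1.871, G_2 = 10^(13.7/10) = 23.44
  Stage 3: F_3 = 10^(7.19/10) = 5.236, G_3 = 10^(−4.96/10) = 0.3192
Friis cascade:
  F = 1.466 + (1.871 − 1)/151.4 + (5.236 − 1)/3548 = 1.472
NF = 10 log₁₀(1.472) = 1.68 dB

1.68 dB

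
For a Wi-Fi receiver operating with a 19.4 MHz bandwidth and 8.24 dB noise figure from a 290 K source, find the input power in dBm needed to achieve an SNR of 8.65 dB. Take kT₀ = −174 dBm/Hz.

−84.2 dBm

Sensitivity = −174 + 10 log₁₀(B) + NF + SNR_min
= −174 + 72.88 + 8.24 + 8.65
= −84.23 dBm → −84.2 dBm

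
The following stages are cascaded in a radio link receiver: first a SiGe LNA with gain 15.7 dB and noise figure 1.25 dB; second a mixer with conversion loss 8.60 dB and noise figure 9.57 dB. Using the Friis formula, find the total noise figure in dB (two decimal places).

Convert to linear (a loss of L dB is a gain of −L dB): F_i = 10^(NF_i/10), G_i = 10^(G_i,dB/10)
  Stage 1: F_1 = 10^(1.25/10) = 1.334, G_1 = 10^(15.7/10) = 37.15
  Stage 2: F_2 = 10^(9.57/10) = 9.057, G_2 = 10^(−8.60/10) = 0.1380
Friis cascade:
  F = 1.334 + (9.057 − 1)/37.15 = 1.550
NF = 10 log₁₀(1.550) = 1.90 dB

1.90 dB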